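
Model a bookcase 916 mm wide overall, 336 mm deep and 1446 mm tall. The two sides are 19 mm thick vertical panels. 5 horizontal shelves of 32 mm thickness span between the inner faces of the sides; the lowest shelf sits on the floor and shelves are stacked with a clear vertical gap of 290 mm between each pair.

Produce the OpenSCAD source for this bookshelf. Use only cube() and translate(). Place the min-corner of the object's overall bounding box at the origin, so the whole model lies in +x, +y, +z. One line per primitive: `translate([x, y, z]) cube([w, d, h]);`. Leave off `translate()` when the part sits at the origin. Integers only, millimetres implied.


cube([19, 336, 1446]);
translate([897, 0, 0]) cube([19, 336, 1446]);
translate([19, 0, 0]) cube([878, 336, 32]);
translate([19, 0, 322]) cube([878, 336, 32]);
translate([19, 0, 644]) cube([878, 336, 32]);
translate([19, 0, 966]) cube([878, 336, 32]);
translate([19, 0, 1288]) cube([878, 336, 32]);


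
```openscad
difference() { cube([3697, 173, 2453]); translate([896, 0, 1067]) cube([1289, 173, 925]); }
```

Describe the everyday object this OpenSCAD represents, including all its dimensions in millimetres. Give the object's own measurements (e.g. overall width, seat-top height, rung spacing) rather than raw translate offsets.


A wall 3697 mm long (x), 173 mm thick (y), 2453 mm tall, with a rectangular window opening cut through it. The opening is 1289 mm wide and 925 mm tall; its sill is at z = 1067 mm and its near (−x) edge is 896 mm from the wall's −x end. The opening passes through the full wall thickness.


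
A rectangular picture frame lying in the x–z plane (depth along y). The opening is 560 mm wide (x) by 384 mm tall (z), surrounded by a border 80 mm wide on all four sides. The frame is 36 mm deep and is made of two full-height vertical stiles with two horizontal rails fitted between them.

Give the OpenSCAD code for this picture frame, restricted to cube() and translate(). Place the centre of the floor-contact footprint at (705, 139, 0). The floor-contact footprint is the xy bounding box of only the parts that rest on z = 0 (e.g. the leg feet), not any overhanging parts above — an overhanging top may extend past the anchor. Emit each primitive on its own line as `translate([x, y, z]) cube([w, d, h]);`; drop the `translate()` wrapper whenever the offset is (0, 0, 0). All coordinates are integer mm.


translate([345, 121, 0]) cube([80, 36, 544]);
translate([985, 121, 0]) cube([80, 36, 544]);
translate([425, 121, 0]) cube([560, 36, 80]);
translate([425, 121, 464]) cube([560, 36, 80]);


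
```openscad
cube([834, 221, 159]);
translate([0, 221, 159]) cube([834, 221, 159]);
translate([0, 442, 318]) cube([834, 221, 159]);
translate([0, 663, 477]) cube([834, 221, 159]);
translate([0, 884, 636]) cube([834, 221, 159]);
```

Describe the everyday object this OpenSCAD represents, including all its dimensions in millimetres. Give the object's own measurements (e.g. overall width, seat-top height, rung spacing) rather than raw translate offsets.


A straight staircase of 5 solid steps. Each step is 834 mm wide (x), 221 mm deep (y, the going) and 159 mm tall (the rise). The first step rests on the floor; each subsequent step sits one going further in +y and one rise higher in +z, directly behind and above the previous step with no overlap.


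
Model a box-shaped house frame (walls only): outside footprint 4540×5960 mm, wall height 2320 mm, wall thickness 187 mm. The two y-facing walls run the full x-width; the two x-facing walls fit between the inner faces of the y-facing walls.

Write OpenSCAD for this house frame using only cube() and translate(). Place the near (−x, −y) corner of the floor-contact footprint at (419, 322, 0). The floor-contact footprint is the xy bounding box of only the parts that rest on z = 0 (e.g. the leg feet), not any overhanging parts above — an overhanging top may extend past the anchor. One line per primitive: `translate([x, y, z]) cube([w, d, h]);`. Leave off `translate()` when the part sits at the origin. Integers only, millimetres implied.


translate([419, 322, 0]) cube([4540, 187, 2320]);
translate([419, 6095, 0]) cube([4540, 187, 2320]);
translate([419, 509, 0]) cube([187, 5586, 2320]);
translate([4772, 509, 0]) cube([187, 5586, 2320]);


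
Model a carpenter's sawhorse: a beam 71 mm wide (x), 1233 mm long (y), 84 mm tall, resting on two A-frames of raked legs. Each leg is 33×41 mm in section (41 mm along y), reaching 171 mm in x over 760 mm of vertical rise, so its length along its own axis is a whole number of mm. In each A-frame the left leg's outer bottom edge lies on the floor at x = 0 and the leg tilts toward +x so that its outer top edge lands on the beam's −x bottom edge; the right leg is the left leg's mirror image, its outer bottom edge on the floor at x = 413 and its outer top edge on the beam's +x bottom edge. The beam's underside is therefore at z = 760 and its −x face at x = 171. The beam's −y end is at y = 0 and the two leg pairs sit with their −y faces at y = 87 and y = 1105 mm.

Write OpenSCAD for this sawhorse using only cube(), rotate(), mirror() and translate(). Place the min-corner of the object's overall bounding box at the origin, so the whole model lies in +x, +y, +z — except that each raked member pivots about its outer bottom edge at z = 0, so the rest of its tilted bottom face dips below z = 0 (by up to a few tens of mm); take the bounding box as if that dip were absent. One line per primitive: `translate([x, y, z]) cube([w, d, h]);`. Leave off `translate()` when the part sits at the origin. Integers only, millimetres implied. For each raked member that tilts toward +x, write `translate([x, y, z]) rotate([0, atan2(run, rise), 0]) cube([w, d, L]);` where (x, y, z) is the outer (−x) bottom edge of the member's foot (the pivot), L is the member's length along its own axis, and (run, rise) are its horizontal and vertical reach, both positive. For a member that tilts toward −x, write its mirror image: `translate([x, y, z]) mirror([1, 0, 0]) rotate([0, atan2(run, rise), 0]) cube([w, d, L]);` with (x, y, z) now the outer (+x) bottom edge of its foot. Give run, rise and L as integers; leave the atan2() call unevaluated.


translate([171, 0, 760]) cube([71, 1233, 84]);
translate([0, 87, 0]) rotate([0, atan2(171, 760), 0]) cube([33, 41, 779]);
translate([413, 87, 0]) mirror([1, 0, 0]) rotate([0, atan2(171, 760), 0]) cube([33, 41, 779]);
translate([0, 1105, 0]) rotate([0, atan2(171, 760), 0]) cube([33, 41, 779]);
translate([413, 1105, 0]) mirror([1, 0, 0]) rotate([0, atan2(171, 760), 0]) cube([33, 41, 779]);


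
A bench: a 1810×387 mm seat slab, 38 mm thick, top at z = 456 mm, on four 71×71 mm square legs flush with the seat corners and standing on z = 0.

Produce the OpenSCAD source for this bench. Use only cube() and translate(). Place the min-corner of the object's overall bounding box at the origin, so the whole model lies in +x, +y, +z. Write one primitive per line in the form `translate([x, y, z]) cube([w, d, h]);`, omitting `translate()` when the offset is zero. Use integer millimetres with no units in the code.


translate([0, 0, 418]) cube([1810, 387, 38]);
cube([71, 71, 418]);
translate([0, 316, 0]) cube([71, 71, 418]);
translate([1739, 0, 0]) cube([71, 71, 418]);
translate([1739, 316, 0]) cube([71, 71, 418]);


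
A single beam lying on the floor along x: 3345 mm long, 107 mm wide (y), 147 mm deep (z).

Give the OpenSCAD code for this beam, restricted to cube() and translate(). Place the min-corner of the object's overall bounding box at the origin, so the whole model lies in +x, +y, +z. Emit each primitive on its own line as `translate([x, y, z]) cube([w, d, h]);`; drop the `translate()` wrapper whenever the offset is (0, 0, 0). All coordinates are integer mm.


cube([3345, 107, 147]);


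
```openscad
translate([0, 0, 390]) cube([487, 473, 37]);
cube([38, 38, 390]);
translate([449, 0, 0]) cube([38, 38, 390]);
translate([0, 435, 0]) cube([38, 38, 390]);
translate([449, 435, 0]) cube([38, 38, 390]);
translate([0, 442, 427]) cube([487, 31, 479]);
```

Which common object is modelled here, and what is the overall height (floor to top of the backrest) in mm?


A chair. The overall height is 906 mm.

A slab on four corner posts with a tall panel at the back — a chair. The seat slab sits at z = 390 with thickness 37, and the 479 mm backrest starts at the seat top, so the overall height is 390 + 37 + 479 = 906 mm.


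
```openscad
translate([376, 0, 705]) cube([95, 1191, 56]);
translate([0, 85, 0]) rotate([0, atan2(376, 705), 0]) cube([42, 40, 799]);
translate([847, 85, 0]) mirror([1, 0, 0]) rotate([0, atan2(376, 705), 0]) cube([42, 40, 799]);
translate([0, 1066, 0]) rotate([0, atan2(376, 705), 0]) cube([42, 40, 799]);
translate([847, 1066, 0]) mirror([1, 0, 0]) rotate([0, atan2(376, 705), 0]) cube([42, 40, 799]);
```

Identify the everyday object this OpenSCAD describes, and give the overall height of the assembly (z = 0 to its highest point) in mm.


A sawhorse. The overall height is 761 mm.

A beam across two mirrored pairs of raked legs — a sawhorse. The beam's underside is at z = 705 (matching the legs' vertical rise in atan2(376, 705)) and the beam is 56 mm tall, so its top is at 705 + 56 = 761 mm. The raked legs top out at the beam's underside, so that is the highest point.


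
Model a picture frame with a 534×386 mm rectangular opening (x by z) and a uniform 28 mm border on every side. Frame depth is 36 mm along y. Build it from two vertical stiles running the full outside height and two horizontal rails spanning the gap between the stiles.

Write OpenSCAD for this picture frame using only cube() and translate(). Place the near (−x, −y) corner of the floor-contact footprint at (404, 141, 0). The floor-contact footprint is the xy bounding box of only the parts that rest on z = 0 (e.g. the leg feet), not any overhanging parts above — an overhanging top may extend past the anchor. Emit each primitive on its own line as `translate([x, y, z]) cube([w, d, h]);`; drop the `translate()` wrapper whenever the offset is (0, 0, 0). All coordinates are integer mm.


translate([404, 141, 0]) cube([28, 36, 442]);
translate([966, 141, 0]) cube([28, 36, 442]);
translate([432, 141, 0]) cube([534, 36, 28]);
translate([432, 141, 414]) cube([534, 36, 28]);


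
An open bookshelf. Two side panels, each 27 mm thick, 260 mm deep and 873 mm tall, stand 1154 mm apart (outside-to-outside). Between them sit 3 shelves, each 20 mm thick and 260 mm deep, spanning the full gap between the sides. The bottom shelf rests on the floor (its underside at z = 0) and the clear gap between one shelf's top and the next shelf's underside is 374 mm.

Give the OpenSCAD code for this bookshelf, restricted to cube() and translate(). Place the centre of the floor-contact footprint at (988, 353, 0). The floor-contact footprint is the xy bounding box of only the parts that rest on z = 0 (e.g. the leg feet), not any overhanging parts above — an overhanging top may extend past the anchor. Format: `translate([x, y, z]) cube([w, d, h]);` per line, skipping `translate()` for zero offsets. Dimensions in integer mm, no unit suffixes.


translate([411, 223, 0]) cube([27, 260, 873]);
translate([1538, 223, 0]) cube([27, 260, 873]);
translate([438, 223, 0]) cube([1100, 260, 20]);
translate([438, 223, 394]) cube([1100, 260, 20]);
translate([438, 223, 788]) cube([1100, 260, 20]);


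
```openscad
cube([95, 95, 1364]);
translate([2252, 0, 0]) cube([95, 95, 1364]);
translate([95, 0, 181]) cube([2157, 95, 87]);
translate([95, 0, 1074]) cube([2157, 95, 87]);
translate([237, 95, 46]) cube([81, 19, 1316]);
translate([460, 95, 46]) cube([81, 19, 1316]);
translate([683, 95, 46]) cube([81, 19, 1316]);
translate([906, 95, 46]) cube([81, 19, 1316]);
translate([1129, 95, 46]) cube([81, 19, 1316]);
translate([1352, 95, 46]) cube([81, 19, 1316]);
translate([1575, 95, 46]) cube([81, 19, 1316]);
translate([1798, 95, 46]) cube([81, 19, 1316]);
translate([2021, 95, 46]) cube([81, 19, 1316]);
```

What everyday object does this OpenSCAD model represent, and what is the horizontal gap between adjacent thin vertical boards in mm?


A fence section. The picket gap is 142 mm.

Two posts, two rails, 9 pickets — a fence section. Span 2157 mm holds 9 pickets of 81 mm with 10 equal gaps: ⌊(2157 − 9·81) / 10⌋ = 142 mm.


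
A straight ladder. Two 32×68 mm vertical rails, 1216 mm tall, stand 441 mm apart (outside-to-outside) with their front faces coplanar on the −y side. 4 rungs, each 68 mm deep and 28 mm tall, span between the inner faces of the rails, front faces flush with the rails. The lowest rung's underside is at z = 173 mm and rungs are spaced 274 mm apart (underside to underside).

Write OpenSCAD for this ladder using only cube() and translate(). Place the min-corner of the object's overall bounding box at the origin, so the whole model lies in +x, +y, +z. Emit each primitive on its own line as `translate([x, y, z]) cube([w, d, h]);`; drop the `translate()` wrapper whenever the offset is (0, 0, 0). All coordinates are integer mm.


cube([32, 68, 1216]);
translate([409, 0, 0]) cube([32, 68, 1216]);
translate([32, 0, 173]) cube([377, 68, 28]);
translate([32, 0, 447]) cube([377, 68, 28]);
translate([32, 0, 721]) cube([377, 68, 28]);
translate([32, 0, 995]) cube([377, 68, 28]);


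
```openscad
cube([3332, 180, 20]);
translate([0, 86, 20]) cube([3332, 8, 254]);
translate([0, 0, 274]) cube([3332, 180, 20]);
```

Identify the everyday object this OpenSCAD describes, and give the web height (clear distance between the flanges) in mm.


An I-beam. The web height is 254 mm.

Two wide flanges with a thin centred web — an I-beam. Overall 294 mm minus two 20 mm flanges gives a web of 294 − 2·20 = 254 mm.


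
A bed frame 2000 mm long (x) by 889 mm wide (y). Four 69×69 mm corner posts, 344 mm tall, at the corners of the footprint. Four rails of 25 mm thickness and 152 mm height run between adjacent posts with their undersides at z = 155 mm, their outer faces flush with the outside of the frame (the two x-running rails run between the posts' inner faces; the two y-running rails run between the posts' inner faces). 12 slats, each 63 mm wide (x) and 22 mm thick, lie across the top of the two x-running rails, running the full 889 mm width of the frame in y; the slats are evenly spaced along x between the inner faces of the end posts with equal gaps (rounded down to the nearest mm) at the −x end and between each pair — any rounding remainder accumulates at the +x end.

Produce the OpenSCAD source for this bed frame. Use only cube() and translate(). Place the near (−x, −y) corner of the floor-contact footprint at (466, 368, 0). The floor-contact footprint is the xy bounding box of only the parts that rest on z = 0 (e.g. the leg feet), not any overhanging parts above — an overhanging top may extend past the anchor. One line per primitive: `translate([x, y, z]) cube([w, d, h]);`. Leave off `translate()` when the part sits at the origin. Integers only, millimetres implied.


translate([466, 368, 0]) cube([69, 69, 344]);
translate([466, 1188, 0]) cube([69, 69, 344]);
translate([2397, 368, 0]) cube([69, 69, 344]);
translate([2397, 1188, 0]) cube([69, 69, 344]);
translate([535, 368, 155]) cube([1862, 25, 152]);
translate([535, 1232, 155]) cube([1862, 25, 152]);
translate([466, 437, 155]) cube([25, 751, 152]);
translate([2441, 437, 155]) cube([25, 751, 152]);
translate([620, 368, 307]) cube([63, 889, 22]);
translate([768, 368, 307]) cube([63, 889, 22]);
translate([916, 368, 307]) cube([63, 889, 22]);
translate([1064, 368, 307]) cube([63, 889, 22]);
translate([1212, 368, 307]) cube([63, 889, 22]);
translate([1360, 368, 307]) cube([63, 889, 22]);
translate([1508, 368, 307]) cube([63, 889, 22]);
translate([1656, 368, 307]) cube([63, 889, 22]);
translate([1804, 368, 307]) cube([63, 889, 22]);
translate([1952, 368, 307]) cube([63, 889, 22]);
translate([2100, 368, 307]) cube([63, 889, 22]);
translate([2248, 368, 307]) cube([63, 889, 22]);


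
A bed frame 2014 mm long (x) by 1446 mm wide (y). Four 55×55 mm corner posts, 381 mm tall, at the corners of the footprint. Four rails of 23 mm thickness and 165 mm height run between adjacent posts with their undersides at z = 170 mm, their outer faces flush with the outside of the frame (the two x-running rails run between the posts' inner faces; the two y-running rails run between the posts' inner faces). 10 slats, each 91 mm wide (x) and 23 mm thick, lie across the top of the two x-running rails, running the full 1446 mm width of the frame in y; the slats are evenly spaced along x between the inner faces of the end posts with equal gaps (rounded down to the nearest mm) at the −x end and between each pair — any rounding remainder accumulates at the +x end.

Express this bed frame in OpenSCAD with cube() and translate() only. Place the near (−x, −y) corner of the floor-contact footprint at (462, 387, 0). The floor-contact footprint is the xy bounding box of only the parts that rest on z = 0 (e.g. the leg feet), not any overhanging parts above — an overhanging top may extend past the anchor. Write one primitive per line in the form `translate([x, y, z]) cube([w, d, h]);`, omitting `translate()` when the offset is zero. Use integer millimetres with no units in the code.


translate([462, 387, 0]) cube([55, 55, 381]);
translate([462, 1778, 0]) cube([55, 55, 381]);
translate([2421, 387, 0]) cube([55, 55, 381]);
translate([2421, 1778, 0]) cube([55, 55, 381]);
translate([517, 387, 170]) cube([1904, 23, 165]);
translate([517, 1810, 170]) cube([1904, 23, 165]);
translate([462, 442, 170]) cube([23, 1336, 165]);
translate([2453, 442, 170]) cube([23, 1336, 165]);
translate([607, 387, 335]) cube([91, 1446, 23]);
translate([788, 387, 335]) cube([91, 1446, 23]);
translate([969, 387, 335]) cube([91, 1446, 23]);
translate([1150, 387, 335]) cube([91, 1446, 23]);
translate([1331, 387, 335]) cube([91, 1446, 23]);
translate([1512, 387, 335]) cube([91, 1446, 23]);
translate([1693, 387, 335]) cube([91, 1446, 23]);
translate([1874, 387, 335]) cube([91, 1446, 23]);
translate([2055, 387, 335]) cube([91, 1446, 23]);
translate([2236, 387, 335]) cube([91, 1446, 23]);


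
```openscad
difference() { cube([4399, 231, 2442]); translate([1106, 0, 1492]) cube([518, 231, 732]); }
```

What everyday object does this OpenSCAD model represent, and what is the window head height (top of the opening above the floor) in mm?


A wall with a window opening. The window head height is 2224 mm.

A wall with a rectangular opening subtracted — a window. Sill at z = 1492, opening 732 mm tall, so the head is at 1492 + 732 = 2224 mm.


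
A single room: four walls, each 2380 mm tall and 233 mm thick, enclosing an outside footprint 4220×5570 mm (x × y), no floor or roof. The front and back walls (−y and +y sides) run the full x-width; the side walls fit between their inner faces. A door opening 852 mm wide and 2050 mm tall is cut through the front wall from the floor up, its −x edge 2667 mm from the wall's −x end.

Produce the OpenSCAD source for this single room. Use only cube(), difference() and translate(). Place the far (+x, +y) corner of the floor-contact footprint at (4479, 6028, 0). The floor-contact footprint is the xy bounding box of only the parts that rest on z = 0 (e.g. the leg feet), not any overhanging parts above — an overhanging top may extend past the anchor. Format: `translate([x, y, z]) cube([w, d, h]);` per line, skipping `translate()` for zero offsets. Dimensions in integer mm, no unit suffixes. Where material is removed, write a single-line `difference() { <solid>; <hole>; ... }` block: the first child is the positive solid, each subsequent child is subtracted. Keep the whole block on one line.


difference() { translate([259, 458, 0]) cube([4220, 233, 2380]); translate([2926, 458, 0]) cube([852, 233, 2050]); }
translate([259, 5795, 0]) cube([4220, 233, 2380]);
translate([259, 691, 0]) cube([233, 5104, 2380]);
translate([4246, 691, 0]) cube([233, 5104, 2380]);


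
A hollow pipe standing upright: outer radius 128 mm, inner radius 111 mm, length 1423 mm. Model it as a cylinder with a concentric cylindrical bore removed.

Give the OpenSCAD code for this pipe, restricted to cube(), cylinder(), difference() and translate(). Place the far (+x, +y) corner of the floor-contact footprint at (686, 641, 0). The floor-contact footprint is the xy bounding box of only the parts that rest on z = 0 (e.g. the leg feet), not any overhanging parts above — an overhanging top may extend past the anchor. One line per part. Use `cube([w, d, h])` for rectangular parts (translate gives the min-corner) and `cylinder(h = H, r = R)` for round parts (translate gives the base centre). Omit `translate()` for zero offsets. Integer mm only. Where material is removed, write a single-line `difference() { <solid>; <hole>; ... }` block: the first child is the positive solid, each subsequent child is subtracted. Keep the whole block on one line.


difference() { translate([558, 513, 0]) cylinder(h = 1423, r = 128); translate([558, 513, 0]) cylinder(h = 1423, r = 111); }


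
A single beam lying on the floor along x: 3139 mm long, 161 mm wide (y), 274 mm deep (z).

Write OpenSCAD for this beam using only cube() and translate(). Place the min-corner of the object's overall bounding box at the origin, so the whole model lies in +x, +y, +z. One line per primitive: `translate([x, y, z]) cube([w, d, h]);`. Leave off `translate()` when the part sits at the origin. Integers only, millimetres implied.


cube([3139, 161, 274]);


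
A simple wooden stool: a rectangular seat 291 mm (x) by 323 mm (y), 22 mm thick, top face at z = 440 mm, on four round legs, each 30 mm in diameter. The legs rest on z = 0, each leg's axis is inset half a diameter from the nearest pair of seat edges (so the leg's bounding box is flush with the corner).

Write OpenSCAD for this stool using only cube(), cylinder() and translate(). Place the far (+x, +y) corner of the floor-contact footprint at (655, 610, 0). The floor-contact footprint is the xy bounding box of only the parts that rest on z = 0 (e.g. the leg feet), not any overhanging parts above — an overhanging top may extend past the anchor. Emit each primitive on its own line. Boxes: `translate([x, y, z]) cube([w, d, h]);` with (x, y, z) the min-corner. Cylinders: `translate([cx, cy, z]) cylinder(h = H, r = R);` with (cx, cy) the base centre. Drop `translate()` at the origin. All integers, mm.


translate([364, 287, 418]) cube([291, 323, 22]);
translate([379, 302, 0]) cylinder(h = 418, r = 15);
translate([640, 302, 0]) cylinder(h = 418, r = 15);
translate([379, 595, 0]) cylinder(h = 418, r = 15);
translate([640, 595, 0]) cylinder(h = 418, r = 15);


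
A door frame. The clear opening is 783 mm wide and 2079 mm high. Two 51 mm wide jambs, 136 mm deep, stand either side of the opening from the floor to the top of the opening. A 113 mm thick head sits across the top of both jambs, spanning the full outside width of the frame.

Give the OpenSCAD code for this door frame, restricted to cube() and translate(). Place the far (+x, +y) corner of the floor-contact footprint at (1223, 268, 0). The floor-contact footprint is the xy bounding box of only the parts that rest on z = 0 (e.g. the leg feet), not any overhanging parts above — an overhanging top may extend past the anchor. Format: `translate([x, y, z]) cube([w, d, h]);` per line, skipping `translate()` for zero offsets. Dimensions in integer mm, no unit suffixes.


translate([338, 132, 0]) cube([51, 136, 2079]);
translate([1172, 132, 0]) cube([51, 136, 2079]);
translate([338, 132, 2079]) cube([885, 136, 113]);


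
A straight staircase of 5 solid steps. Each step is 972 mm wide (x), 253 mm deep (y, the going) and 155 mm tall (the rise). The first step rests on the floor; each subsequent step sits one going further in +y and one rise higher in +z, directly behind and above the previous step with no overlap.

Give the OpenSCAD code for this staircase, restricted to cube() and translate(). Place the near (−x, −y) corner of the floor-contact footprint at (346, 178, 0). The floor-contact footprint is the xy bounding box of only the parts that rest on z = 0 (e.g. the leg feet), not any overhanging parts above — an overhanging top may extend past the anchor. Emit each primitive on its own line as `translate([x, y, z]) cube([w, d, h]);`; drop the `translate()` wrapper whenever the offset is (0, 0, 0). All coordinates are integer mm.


translate([346, 178, 0]) cube([972, 253, 155]);
translate([346, 431, 155]) cube([972, 253, 155]);
translate([346, 684, 310]) cube([972, 253, 155]);
translate([346, 937, 465]) cube([972, 253, 155]);
translate([346, 1190, 620]) cube([972, 253, 155]);


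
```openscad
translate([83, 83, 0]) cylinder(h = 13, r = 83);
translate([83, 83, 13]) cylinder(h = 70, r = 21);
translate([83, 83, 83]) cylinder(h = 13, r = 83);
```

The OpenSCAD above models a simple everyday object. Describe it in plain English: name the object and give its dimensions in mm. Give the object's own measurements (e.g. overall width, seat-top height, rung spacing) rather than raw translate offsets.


A spool: two coaxial disc flanges of radius 83 mm and thickness 13 mm, joined by a core cylinder of radius 21 mm and height 70 mm. The lower flange rests on z = 0 and the three cylinders share a vertical axis.


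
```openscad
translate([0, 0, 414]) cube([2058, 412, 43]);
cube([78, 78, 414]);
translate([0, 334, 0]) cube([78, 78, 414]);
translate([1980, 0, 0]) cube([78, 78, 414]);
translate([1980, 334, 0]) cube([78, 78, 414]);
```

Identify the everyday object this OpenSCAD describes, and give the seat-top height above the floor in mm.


A bench. The seat-top height is 457 mm.

A long slab on four corner posts — a bench. The slab sits at z = 414 with thickness 43, so the top is 414 + 43 = 457 mm.


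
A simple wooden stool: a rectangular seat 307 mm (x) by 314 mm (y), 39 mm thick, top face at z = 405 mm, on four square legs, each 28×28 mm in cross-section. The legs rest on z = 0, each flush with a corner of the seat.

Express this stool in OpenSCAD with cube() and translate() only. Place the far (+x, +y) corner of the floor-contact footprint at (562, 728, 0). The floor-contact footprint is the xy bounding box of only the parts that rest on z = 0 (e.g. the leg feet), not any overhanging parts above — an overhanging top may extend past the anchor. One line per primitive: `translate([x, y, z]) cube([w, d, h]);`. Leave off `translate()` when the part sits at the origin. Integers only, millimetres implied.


// leg_h = 405 - 39 = 366
translate([255, 414, 366]) cube([307, 314, 39]);
translate([255, 414, 0]) cube([28, 28, 366]);
translate([534, 414, 0]) cube([28, 28, 366]);
translate([255, 700, 0]) cube([28, 28, 366]);
translate([534, 700, 0]) cube([28, 28, 366]);


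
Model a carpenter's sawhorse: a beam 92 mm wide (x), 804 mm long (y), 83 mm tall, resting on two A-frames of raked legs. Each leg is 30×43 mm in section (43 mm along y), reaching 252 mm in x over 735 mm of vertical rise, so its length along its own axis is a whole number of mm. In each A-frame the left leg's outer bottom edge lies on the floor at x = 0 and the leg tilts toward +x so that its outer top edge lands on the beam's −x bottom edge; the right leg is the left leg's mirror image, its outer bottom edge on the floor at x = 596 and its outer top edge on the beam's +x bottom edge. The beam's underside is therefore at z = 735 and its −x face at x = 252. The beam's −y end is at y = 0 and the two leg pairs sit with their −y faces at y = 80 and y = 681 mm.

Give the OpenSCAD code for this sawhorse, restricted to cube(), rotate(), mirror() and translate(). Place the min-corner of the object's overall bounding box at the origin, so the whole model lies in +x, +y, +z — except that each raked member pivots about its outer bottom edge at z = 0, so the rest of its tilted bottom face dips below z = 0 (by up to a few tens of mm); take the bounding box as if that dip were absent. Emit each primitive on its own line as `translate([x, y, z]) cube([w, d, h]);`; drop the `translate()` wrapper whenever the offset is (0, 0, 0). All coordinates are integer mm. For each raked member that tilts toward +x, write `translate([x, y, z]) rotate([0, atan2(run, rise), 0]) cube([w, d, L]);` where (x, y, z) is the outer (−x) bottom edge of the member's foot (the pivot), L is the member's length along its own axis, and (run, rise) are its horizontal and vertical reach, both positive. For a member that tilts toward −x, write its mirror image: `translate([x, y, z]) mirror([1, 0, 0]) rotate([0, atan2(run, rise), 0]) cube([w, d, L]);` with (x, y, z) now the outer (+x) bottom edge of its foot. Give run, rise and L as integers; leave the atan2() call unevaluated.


// leg length = √(252² + 735²) = 777
// right-leg outer foot x = 2·252 + 92 = 596
// beam min-corner = (252, 0, 735)
translate([252, 0, 735]) cube([92, 804, 83]);
translate([0, 80, 0]) rotate([0, atan2(252, 735), 0]) cube([30, 43, 777]);
translate([596, 80, 0]) mirror([1, 0, 0]) rotate([0, atan2(252, 735), 0]) cube([30, 43, 777]);
translate([0, 681, 0]) rotate([0, atan2(252, 735), 0]) cube([30, 43, 777]);
translate([596, 681, 0]) mirror([1, 0, 0]) rotate([0, atan2(252, 735), 0]) cube([30, 43, 777]);


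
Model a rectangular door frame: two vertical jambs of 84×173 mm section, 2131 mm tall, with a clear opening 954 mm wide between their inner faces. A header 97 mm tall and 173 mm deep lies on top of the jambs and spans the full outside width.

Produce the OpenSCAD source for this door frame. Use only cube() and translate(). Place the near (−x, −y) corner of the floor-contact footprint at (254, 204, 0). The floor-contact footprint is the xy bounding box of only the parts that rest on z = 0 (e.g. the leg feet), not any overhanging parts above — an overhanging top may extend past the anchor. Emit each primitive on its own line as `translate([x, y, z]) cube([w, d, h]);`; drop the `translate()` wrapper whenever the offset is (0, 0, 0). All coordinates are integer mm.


translate([254, 204, 0]) cube([84, 173, 2131]);
translate([1292, 204, 0]) cube([84, 173, 2131]);
translate([254, 204, 2131]) cube([1122, 173, 97]);


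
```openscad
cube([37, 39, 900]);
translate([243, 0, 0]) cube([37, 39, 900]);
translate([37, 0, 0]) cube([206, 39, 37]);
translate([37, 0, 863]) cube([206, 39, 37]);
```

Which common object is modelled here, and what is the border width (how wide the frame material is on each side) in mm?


A picture frame. The border width is 37 mm.

Four thin pieces enclosing a rectangular opening — a picture frame. The two full-height stiles are 900 mm tall; the top rail sits at z = 863 and is 37 mm tall, so the border above the opening is 900 − 863 = 37 mm, matching the stile x-width.


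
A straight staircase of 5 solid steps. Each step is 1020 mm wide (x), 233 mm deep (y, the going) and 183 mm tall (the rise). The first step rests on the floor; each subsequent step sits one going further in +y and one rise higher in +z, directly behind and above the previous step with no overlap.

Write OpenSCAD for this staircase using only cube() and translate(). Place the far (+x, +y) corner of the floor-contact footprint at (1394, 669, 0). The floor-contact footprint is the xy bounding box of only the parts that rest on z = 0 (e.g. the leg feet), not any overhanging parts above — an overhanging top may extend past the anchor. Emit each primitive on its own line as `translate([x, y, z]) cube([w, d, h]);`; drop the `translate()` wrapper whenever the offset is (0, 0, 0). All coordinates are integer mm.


translate([374, 436, 0]) cube([1020, 233, 183]);
translate([374, 669, 183]) cube([1020, 233, 183]);
translate([374, 902, 366]) cube([1020, 233, 183]);
translate([374, 1135, 549]) cube([1020, 233, 183]);
translate([374, 1368, 732]) cube([1020, 233, 183]);


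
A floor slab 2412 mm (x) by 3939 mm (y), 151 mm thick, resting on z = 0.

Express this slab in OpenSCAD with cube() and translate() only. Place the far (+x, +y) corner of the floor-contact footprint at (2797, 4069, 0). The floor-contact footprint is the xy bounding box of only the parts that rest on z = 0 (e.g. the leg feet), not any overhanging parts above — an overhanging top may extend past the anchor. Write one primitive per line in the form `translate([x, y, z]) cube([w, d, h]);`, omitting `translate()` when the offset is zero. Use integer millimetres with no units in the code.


translate([385, 130, 0]) cube([2412, 3939, 151]);


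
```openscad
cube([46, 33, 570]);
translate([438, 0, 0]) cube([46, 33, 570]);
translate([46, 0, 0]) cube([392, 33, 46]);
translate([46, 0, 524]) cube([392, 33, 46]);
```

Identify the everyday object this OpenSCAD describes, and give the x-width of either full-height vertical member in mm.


A picture frame. The border width is 46 mm.

Four thin pieces enclosing a rectangular opening — a picture frame. The two full-height stiles are 570 mm tall; the top rail sits at z = 524 and is 46 mm tall, so the border above the opening is 570 − 524 = 46 mm, matching the stile x-width.


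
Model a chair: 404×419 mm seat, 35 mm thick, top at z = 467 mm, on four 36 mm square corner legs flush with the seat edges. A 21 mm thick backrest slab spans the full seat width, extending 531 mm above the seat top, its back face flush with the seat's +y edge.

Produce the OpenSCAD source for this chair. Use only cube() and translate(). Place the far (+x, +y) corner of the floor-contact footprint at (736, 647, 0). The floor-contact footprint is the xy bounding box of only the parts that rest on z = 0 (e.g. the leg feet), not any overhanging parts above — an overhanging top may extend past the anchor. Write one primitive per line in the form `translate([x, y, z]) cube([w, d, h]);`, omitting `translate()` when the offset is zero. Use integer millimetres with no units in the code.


translate([332, 228, 432]) cube([404, 419, 35]);
translate([332, 228, 0]) cube([36, 36, 432]);
translate([700, 228, 0]) cube([36, 36, 432]);
translate([332, 611, 0]) cube([36, 36, 432]);
translate([700, 611, 0]) cube([36, 36, 432]);
translate([332, 626, 467]) cube([404, 21, 531]);


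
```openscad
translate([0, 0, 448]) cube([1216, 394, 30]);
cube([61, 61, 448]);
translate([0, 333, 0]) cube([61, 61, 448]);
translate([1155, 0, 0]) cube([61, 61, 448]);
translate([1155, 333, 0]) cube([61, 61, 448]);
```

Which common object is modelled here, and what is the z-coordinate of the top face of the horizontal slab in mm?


A bench. The seat-top height is 478 mm.

A long slab on four corner posts — a bench. The slab sits at z = 448 with thickness 30, so the top is 448 + 30 = 478 mm.


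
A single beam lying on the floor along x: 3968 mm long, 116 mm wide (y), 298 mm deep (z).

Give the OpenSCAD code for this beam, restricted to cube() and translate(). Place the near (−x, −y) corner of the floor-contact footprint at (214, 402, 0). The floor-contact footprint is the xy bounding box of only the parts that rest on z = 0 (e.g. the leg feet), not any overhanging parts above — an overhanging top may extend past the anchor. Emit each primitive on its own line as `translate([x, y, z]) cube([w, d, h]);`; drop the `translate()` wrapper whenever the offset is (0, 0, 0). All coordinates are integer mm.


translate([214, 402, 0]) cube([3968, 116, 298]);


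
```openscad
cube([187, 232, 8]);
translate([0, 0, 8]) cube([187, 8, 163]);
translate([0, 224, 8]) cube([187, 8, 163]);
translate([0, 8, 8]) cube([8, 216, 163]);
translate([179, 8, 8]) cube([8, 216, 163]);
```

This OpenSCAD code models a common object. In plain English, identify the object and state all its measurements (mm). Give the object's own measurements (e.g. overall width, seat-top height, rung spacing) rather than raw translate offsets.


An open-topped rectangular box: outside dimensions 187×232×171 mm, with a uniform wall and base thickness of 8 mm. The base is a full 187×232 slab on the floor; four walls sit on top of the base. The front and back walls (the −y and +y sides) span the full width; the two side walls fit between them.


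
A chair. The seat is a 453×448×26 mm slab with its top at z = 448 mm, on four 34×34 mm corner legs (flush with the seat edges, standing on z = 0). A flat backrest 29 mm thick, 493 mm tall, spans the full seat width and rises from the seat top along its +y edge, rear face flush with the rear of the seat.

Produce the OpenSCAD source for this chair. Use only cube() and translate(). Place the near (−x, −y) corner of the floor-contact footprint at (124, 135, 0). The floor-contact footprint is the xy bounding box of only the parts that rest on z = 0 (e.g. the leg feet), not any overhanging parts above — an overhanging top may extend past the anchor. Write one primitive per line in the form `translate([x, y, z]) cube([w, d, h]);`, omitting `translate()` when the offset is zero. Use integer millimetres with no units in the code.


// leg_h = 448 - 26 = 422
translate([124, 135, 422]) cube([453, 448, 26]);
translate([124, 135, 0]) cube([34, 34, 422]);
translate([543, 135, 0]) cube([34, 34, 422]);
translate([124, 549, 0]) cube([34, 34, 422]);
translate([543, 549, 0]) cube([34, 34, 422]);
translate([124, 554, 448]) cube([453, 29, 493]);


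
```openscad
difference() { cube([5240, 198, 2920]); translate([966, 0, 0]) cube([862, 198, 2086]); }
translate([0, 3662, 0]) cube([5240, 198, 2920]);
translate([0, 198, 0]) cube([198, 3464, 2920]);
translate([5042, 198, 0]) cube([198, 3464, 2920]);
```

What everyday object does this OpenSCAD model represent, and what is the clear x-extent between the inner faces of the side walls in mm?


A single room. The interior width is 4844 mm.

Four walls enclosing a rectangle with a door in the front wall — a room. Outside width 5240 minus two 198 mm walls gives 4844 mm.


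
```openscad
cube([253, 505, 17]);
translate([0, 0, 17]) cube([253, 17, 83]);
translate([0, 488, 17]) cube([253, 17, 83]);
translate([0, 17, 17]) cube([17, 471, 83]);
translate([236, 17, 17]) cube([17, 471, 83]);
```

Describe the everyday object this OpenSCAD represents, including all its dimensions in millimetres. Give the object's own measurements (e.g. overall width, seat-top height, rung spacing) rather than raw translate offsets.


An open-topped rectangular box: outside dimensions 253×505×100 mm, with a uniform wall and base thickness of 17 mm. The base is a full 253×505 slab on the floor; four walls sit on top of the base. The front and back walls (the −y and +y sides) span the full width; the two side walls fit between them.


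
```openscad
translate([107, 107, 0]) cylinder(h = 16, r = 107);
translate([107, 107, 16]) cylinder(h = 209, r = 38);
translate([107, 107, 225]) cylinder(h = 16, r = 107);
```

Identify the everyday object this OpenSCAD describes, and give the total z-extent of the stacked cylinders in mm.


A spool. The overall height is 241 mm.

Three coaxial cylinders, large–small–large — a spool. Two 16 mm flanges and a 209 mm core give 16 + 209 + 16 = 241 mm.


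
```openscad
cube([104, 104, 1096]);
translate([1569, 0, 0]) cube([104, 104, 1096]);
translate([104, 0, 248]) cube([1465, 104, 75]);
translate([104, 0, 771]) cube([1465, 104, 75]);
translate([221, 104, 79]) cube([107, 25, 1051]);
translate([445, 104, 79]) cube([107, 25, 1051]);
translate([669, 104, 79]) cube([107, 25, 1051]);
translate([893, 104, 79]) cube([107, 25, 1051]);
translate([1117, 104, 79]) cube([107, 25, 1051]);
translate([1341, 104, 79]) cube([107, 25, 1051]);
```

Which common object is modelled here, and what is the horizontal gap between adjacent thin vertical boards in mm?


A fence section. The picket gap is 117 mm.

Two posts, two rails, 6 pickets — a fence section. Span 1465 mm holds 6 pickets of 107 mm with 7 equal gaps: ⌊(1465 − 6·107) / 7⌋ = 117 mm.


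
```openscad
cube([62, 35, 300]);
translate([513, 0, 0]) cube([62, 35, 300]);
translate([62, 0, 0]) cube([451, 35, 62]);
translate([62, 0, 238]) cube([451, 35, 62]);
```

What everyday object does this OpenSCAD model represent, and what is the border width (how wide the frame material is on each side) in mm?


A picture frame. The border width is 62 mm.

Four thin pieces enclosing a rectangular opening — a picture frame. The two full-height stiles are 300 mm tall; the top rail sits at z = 238 and is 62 mm tall, so the border above the opening is 300 − 238 = 62 mm, matching the stile x-width.
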